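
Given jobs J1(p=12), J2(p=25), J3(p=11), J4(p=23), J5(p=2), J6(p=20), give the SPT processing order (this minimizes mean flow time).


SPT: sort by shortest processing time
  J5: p=2
  J3: p=11
  J1: p=12
  J6: p=20
  J4: p=23
  J2: p=25
Order: J5 → J3 → J1 → J6 → J4 → J2


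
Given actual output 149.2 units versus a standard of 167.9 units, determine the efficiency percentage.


Efficiency = (actual / standard) × 100
= (149.2 / 167.9) × 100
= 88.9%


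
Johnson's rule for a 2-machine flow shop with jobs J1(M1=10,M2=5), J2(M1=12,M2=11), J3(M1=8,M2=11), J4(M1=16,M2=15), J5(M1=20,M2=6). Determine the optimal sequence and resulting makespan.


Johnson's rule:
Group 1 (M1≤M2, sort by M1): ['J3']
Group 2 (M1>M2, sort desc M2): ['J4', 'J2', 'J5', 'J1']
Sequence: J3 → J4 → J2 → J5 → J1
Makespan calculation:
  J3: M1 done=8, M2 done=19
  J4: M1 done=24, M2 done=39
  J2: M1 done=36, M2 done=50
  J5: M1 done=56, M2 done=62
  J1: M1 done=66, M2 done=71
= Sequence: J3 → J4 → J2 → J5 → J1, Makespan: 71


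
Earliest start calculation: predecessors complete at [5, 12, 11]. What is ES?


ES = max of all predecessor completion times
Predecessors: [5, 12, 11]
ES = max(5, 12, 11)
= 12


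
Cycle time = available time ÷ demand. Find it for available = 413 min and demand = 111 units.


Cycle time = available time / demand
= 413 / 111
= 3.72 min/unit


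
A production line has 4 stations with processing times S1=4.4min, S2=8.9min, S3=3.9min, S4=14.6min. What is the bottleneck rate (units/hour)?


Bottleneck = longest station time
Station times: [4.4, 8.9, 3.9, 14.6]
Max = 14.6 min
Rate = 60 / 14.6
= 4.11 units/hour (bottleneck: 14.6min)


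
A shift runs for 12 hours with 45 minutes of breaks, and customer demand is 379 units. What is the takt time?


Available = 12×60 - 45 = 675 min
Takt time = 675 / 379
= 1.78 min/unit


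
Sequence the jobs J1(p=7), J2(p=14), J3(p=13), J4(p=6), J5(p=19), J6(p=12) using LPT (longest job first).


LPT: sort by longest processing time first
  J5: p=19
  J2: p=14
  J3: p=13
  J6: p=12
  J1: p=7
  J4: p=6
Order: J5 → J2 → J3 → J6 → J1 → J4


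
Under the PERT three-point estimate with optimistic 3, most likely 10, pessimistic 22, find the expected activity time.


te = (o + 4m + p) / 6
= (3 + 4×10 + 22) / 6
= (3 + 40 + 22) / 6
= 65 / 6
= 10.83


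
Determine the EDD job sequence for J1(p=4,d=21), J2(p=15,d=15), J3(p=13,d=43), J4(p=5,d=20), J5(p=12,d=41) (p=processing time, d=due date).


EDD: sort by earliest due date
  J2: d=15, p=15
  J4: d=20, p=5
  J1: d=21, p=4
  J5: d=41, p=12
  J3: d=43, p=13
Order: J2 → J4 → J1 → J5 → J3


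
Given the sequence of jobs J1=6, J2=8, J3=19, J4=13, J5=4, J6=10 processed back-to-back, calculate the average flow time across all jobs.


Completion times:
  J1: completes at 6
  J2: completes at 14
  J3: completes at 33
  J4: completes at 46
  J5: completes at 50
  J6: completes at 60
Sum = 209
Average = 209/6
= 34.83


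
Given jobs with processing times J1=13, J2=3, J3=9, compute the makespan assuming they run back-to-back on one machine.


Sequential makespan: sum all processing times
= 13 + 3 + 9
= 25 time units


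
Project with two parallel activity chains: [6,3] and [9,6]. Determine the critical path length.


Path A: 6 + 3 = 9
Path B: 9 + 6 = 15
Critical path = longest = max(9, 15)
= 15 (Path B)


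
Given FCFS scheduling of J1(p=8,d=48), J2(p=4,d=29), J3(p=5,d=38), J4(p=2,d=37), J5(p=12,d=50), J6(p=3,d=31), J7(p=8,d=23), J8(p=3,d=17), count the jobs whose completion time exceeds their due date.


Completion vs due date:
  J1: C=8, d=48 → on time
  J2: C=12, d=29 → on time
  J3: C=17, d=38 → on time
  J4: C=19, d=37 → on time
  J5: C=31, d=50 → on time
  J6: C=34, d=31 → TARDY
  J7: C=42, d=23 → TARDY
  J8: C=45, d=17 → TARDY
Tardy jobs: J6, J7, J8
Count = 3


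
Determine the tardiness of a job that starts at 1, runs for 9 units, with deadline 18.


Completion = start + processing = 1 + 9 = 10
Tardiness = max(0, C - d) = max(0, 10 - 18)
= max(0, -8)
= 0


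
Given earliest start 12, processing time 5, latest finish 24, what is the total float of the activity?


EF = ES + duration = 12 + 5 = 17
LS = LF - duration = 24 - 5 = 19
Total Float = LF - EF = 24 - 17
(or LS - ES = 19 - 12)
= 7


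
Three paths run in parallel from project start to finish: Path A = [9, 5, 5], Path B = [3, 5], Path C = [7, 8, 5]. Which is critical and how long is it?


Path A: 9 + 5 + 5 = 19
Path B: 3 + 5 = 8
Path C: 7 + 8 + 5 = 20
Critical path = longest = max(19, 8, 20)
= 20 (Path C)


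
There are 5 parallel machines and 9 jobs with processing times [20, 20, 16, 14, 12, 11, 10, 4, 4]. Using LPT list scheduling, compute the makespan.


Jobs (LPT sorted): [20, 20, 16, 14, 12, 11, 10, 4, 4]
Machines: 5
  J=20 → Machine 1 (load: 0+20=20)
  J=20 → Machine 2 (load: 0+20=20)
  J=16 → Machine 3 (load: 0+16=16)
  J=14 → Machine 4 (load: 0+14=14)
  J=12 → Machine 5 (load: 0+12=12)
  J=11 → Machine 5 (load: 12+11=23)
  J=10 → Machine 4 (load: 14+10=24)
  J=4 → Machine 3 (load: 16+4=20)
  J=4 → Machine 1 (load: 20+4=24)
Machine loads: [24, 20, 20, 24, 23]
Makespan = max = 24 time units


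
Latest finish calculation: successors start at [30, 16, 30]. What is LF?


LF = min of all successor start times
Successors start at: [30, 16, 30]
LF = min(30, 16, 30)
= 16


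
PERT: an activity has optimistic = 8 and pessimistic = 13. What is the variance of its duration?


σ² = ((p - o) / 6)² = (p - o)² / 36
= (13 - 8)² / 36
= 5² / 36
= 25 / 36
= 0.6944


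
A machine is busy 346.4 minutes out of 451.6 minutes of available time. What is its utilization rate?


Utilization = busy / total × 100
= 346.4 / 451.6 × 100
= 76.7%


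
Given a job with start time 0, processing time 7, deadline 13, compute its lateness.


Completion = 0 + 7 = 7
Lateness = C - d = 7 - 13
= -6


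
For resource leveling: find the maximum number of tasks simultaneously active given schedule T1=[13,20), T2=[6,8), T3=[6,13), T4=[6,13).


Check each time point for overlaps:
  t=6: 3 tasks active (T2, T3, T4)
Max concurrent = 3


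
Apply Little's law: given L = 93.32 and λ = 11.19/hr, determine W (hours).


Little's law: L = λW → W = L / λ
= 93.32 / 11.19
= 8.34 hours


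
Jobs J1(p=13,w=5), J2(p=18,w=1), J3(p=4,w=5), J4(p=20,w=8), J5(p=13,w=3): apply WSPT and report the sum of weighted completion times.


WSPT order (by p/w): J3 → J4 → J1 → J5 → J2
  J3: C=4, w·C=5×4=20
  J4: C=24, w·C=8×24=192
  J1: C=37, w·C=5×37=185
  J5: C=50, w·C=3×50=150
  J2: C=68, w·C=1×68=68
Σ w·C = 615
= 615


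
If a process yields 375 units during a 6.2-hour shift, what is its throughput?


Throughput = units / time
= 375 / 6.2
= 60.5 units/hour


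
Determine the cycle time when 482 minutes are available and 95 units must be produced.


Cycle time = available time / demand
= 482 / 95
= 5.07 min/unit


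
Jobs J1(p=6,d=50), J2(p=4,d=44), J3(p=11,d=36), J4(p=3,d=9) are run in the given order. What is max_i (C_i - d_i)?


Lateness per job (L = C - d):
  J1: C=6, d=50, L=-44
  J2: C=10, d=44, L=-34
  J3: C=21, d=36, L=-15
  J4: C=24, d=9, L=15
Lmax = max(-44, -34, -15, 15)
= 15


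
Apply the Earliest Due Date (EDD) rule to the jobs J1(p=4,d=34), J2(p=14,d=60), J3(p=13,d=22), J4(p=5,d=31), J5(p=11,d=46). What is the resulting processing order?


EDD: sort by earliest due date
  J3: d=22, p=13
  J4: d=31, p=5
  J1: d=34, p=4
  J5: d=46, p=11
  J2: d=60, p=14
Order: J3 → J4 → J1 → J5 → J2


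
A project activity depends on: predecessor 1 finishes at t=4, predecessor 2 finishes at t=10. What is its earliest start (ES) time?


ES = max of all predecessor completion times
Predecessors: [4, 10]
ES = max(4, 10)
= 10


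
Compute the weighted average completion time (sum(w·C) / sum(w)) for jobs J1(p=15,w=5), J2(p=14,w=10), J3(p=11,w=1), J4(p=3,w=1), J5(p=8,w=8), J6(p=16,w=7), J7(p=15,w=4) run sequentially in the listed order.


Completion times:
  J1: C=15, w×C=5×15=75
  J2: C=29, w×C=10×29=290
  J3: C=40, w×C=1×40=40
  J4: C=43, w×C=1×43=43
  J5: C=51, w×C=8×51=408
  J6: C=67, w×C=7×67=469
  J7: C=82, w×C=4×82=328
Sum w×C = 1653
Sum w = 36
Weighted avg = 1653/36
= 45.92


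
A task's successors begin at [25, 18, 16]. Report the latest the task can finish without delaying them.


LF = min of all successor start times
Successors start at: [25, 18, 16]
LF = min(25, 18, 16)
= 16


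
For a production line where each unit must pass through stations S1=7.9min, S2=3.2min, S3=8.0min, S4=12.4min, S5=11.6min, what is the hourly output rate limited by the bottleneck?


Bottleneck = longest station time
Station times: [7.9, 3.2, 8.0, 12.4, 11.6]
Max = 12.4 min
Rate = 60 / 12.4
= 4.84 units/hour (bottleneck: 12.4min)


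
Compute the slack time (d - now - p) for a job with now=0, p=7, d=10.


Slack = due - current_time - processing
= 10 - 0 - 7
= 3


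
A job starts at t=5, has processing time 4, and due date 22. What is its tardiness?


Completion = start + processing = 5 + 4 = 9
Tardiness = max(0, C - d) = max(0, 9 - 22)
= max(0, -13)
= 0


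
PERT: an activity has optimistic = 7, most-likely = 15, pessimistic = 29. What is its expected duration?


te = (o + 4m + p) / 6
= (7 + 4×15 + 29) / 6
= (7 + 60 + 29) / 6
= 96 / 6
= 16.00


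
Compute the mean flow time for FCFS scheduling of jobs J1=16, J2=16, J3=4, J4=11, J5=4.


Completion times:
  J1: completes at 16
  J2: completes at 32
  J3: completes at 36
  J4: completes at 47
  J5: completes at 51
Sum = 182
Average = 182/5
= 36.40


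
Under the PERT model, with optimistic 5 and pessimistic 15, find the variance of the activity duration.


σ² = ((p - o) / 6)² = (p - o)² / 36
= (15 - 5)² / 36
= 10² / 36
= 100 / 36
= 2.7778


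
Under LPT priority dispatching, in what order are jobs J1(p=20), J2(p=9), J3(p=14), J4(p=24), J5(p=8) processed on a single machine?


LPT: sort by longest processing time first
  J4: p=24
  J1: p=20
  J3: p=14
  J2: p=9
  J5: p=8
Order: J4 → J1 → J3 → J2 → J5


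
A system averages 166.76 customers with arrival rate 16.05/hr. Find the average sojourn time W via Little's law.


Little's law: L = λW → W = L / λ
= 166.76 / 16.05
= 10.39 hours


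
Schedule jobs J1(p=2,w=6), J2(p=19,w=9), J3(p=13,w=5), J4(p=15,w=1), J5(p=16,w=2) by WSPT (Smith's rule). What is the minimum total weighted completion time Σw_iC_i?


WSPT order (by p/w): J1 → J2 → J3 → J5 → J4
  J1: C=2, w·C=6×2=12
  J2: C=21, w·C=9×21=189
  J3: C=34, w·C=5×34=170
  J5: C=50, w·C=2×50=100
  J4: C=65, w·C=1×65=65
Σ w·C = 536
= 536


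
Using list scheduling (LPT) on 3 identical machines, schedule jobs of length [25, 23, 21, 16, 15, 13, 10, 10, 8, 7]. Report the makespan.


Jobs (LPT sorted): [25, 23, 21, 16, 15, 13, 10, 10, 8, 7]
Machines: 3
  J=25 → Machine 1 (load: 0+25=25)
  J=23 → Machine 2 (load: 0+23=23)
  J=21 → Machine 3 (load: 0+21=21)
  J=16 → Machine 3 (load: 21+16=37)
  J=15 → Machine 2 (load: 23+15=38)
  J=13 → Machine 1 (load: 25+13=38)
  J=10 → Machine 3 (load: 37+10=47)
  J=10 → Machine 1 (load: 38+10=48)
  J=8 → Machine 2 (load: 38+8=46)
  J=7 → Machine 2 (load: 46+7=53)
Machine loads: [48, 53, 47]
Makespan = max = 53 time units


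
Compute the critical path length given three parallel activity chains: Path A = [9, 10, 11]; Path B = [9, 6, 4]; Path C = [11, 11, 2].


Path A: 9 + 10 + 11 = 30
Path B: 9 + 6 + 4 = 19
Path C: 11 + 11 + 2 = 24
Critical path = longest = max(30, 19, 24)
= 30 (Path A)


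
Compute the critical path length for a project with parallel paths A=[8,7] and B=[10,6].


Path A: 8 + 7 = 15
Path B: 10 + 6 = 16
Critical path = longest = max(15, 16)
= 16 (Path B)


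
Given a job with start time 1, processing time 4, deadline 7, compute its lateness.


Completion = 1 + 4 = 5
Lateness = C - d = 5 - 7
= -2


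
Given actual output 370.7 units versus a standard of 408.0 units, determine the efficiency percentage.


Efficiency = (actual / standard) × 100
= (370.7 / 408.0) × 100
= 90.9%


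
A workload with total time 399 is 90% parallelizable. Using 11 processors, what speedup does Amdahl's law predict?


Amdahl's law: T_p = T × ((1-p) + p/N)
= 399 × ((1-0.9) + 0.9/11)
= 399 × (0.10 + 0.0818)
= 399 × 0.1818
= 72.55
Speedup = 399/72.55
= 5.50×


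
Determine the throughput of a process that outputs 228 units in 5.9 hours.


Throughput = units / time
= 228 / 5.9
= 38.6 units/hour


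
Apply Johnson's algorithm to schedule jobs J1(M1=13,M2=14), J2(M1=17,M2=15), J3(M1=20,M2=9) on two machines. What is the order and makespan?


Johnson's rule:
Group 1 (M1≤M2, sort by M1): ['J1']
Group 2 (M1>M2, sort desc M2): ['J2', 'J3']
Sequence: J1 → J2 → J3
Makespan calculation:
  J1: M1 done=13, M2 done=27
  J2: M1 done=30, M2 done=45
  J3: M1 done=50, M2 done=59
= Sequence: J1 → J2 → J3, Makespan: 59


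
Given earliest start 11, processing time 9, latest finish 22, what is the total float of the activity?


EF = ES + duration = 11 + 9 = 20
LS = LF - duration = 22 - 9 = 13
Total Float = LF - EF = 22 - 20
(or LS - ES = 13 - 11)
= 2


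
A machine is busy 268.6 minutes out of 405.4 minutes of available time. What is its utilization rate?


Utilization = busy / total × 100
= 268.6 / 405.4 × 100
= 66.3%


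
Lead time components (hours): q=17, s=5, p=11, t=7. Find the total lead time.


Lead time = queue + setup + processing + transit
= 17 + 5 + 11 + 7
= 40 hours


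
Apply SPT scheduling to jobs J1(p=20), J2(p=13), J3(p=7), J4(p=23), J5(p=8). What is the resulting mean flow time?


SPT order: J3 → J5 → J2 → J1 → J4
Completion times:
  J3: C=7
  J5: C=15
  J2: C=28
  J1: C=48
  J4: C=71
Sum = 169, n = 5
Mean flow = 169/5
= 33.80


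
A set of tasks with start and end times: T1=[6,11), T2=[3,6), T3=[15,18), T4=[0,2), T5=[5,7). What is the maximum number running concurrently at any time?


Check each time point for overlaps:
  t=5: 2 tasks active (T2, T5)
Max concurrent = 2


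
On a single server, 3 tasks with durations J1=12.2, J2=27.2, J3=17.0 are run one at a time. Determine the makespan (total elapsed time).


Sequential makespan: sum all processing times
= 12.2 + 27.2 + 17.0
= 56.4 time units


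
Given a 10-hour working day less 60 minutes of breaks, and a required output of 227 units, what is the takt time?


Available = 10×60 - 60 = 540 min
Takt time = 540 / 227
= 2.38 min/unit


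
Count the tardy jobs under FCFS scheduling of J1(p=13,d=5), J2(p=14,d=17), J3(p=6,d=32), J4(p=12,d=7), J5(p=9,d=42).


Completion vs due date:
  J1: C=13, d=5 → TARDY
  J2: C=27, d=17 → TARDY
  J3: C=33, d=32 → TARDY
  J4: C=45, d=7 → TARDY
  J5: C=54, d=42 → TARDY
Tardy jobs: J1, J2, J3, J4, J5
Count = 5


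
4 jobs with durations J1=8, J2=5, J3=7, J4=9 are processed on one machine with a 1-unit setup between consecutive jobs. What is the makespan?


Makespan = Σ processing + (n-1) × setup
= (8 + 5 + 7 + 9) + (4-1)×1
= 29 + 3
= 32 time units


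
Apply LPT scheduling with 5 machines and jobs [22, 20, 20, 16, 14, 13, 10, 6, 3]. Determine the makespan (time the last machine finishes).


Jobs (LPT sorted): [22, 20, 20, 16, 14, 13, 10, 6, 3]
Machines: 5
  J=22 → Machine 1 (load: 0+22=22)
  J=20 → Machine 2 (load: 0+20=20)
  J=20 → Machine 3 (load: 0+20=20)
  J=16 → Machine 4 (load: 0+16=16)
  J=14 → Machine 5 (load: 0+14=14)
  J=13 → Machine 5 (load: 14+13=27)
  J=10 → Machine 4 (load: 16+10=26)
  J=6 → Machine 2 (load: 20+6=26)
  J=3 → Machine 3 (load: 20+3=23)
Machine loads: [22, 26, 23, 26, 27]
Makespan = max = 27 time units


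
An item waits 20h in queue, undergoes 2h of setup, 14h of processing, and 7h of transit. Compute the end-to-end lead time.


Lead time = queue + setup + processing + transit
= 20 + 2 + 14 + 7
= 43 hours


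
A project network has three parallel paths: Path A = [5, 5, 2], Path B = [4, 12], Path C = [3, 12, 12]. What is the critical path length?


Path A: 5 + 5 + 2 = 12
Path B: 4 + 12 = 16
Path C: 3 + 12 + 12 = 27
Critical path = longest = max(12, 16, 27)
= 27 (Path C)


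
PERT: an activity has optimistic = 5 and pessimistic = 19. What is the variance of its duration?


σ² = ((p - o) / 6)² = (p - o)² / 36
= (19 - 5)² / 36
= 14² / 36
= 196 / 36
= 5.4444


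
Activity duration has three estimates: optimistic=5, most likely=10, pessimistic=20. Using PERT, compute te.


te = (o + 4m + p) / 6
= (5 + 4×10 + 20) / 6
= (5 + 40 + 20) / 6
= 65 / 6
= 10.83


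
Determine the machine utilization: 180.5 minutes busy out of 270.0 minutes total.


Utilization = busy / total × 100
= 180.5 / 270.0 × 100
= 66.9%


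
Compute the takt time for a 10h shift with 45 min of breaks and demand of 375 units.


Available = 10×60 - 45 = 555 min
Takt time = 555 / 375
= 1.48 min/unit


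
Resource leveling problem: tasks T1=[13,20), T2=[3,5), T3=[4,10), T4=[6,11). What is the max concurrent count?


Check each time point for overlaps:
  t=4: 2 tasks active (T2, T3)
Max concurrent = 2


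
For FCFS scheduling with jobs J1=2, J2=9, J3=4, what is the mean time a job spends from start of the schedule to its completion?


Completion times:
  J1: completes at 2
  J2: completes at 11
  J3: completes at 15
Sum = 28
Average = 28/3
= 9.33


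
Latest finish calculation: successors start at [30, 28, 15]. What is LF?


LF = min of all successor start times
Successors start at: [30, 28, 15]
LF = min(30, 28, 15)
= 15


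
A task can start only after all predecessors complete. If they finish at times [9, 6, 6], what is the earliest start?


ES = max of all predecessor completion times
Predecessors: [9, 6, 6]
ES = max(9, 6, 6)
= 9


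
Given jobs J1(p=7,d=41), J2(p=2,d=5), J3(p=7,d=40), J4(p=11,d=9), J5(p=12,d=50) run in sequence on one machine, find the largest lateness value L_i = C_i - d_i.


Lateness per job (L = C - d):
  J1: C=7, d=41, L=-34
  J2: C=9, d=5, L=4
  J3: C=16, d=40, L=-24
  J4: C=27, d=9, L=18
  J5: C=39, d=50, L=-11
Lmax = max(-34, 4, -24, 18, -11)
= 18


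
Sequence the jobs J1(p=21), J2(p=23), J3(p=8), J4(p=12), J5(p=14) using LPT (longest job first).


LPT: sort by longest processing time first
  J2: p=23
  J1: p=21
  J5: p=14
  J4: p=12
  J3: p=8
Order: J2 → J1 → J5 → J4 → J3


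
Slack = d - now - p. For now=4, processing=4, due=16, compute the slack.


Slack = due - current_time - processing
= 16 - 4 - 4
= 8


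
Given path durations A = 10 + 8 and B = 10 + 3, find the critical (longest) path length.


Path A: 10 + 8 = 18
Path B: 10 + 3 = 13
Critical path = longest = max(18, 13)
= 18 (Path A)


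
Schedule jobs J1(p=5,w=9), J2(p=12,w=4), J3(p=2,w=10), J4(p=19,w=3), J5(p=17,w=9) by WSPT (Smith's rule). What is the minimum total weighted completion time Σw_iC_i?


WSPT order (by p/w): J3 → J1 → J5 → J2 → J4
  J3: C=2, w·C=10×2=20
  J1: C=7, w·C=9×7=63
  J5: C=24, w·C=9×24=216
  J2: C=36, w·C=4×36=144
  J4: C=55, w·C=3×55=165
Σ w·C = 608
= 608


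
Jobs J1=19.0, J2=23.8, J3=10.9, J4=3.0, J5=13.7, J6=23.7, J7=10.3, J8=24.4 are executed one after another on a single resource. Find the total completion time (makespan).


Sequential makespan: sum all processing times
= 19.0 + 23.8 + 10.9 + 3.0 + 13.7 + 23.7 + 10.3 + 24.4
= 128.8 time units


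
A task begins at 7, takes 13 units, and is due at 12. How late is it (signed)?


Completion = 7 + 13 = 20
Lateness = C - d = 20 - 12
= 8


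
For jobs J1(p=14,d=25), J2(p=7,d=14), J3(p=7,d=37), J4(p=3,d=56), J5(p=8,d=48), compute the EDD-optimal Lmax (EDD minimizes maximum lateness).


EDD order: J2 → J1 → J3 → J5 → J4
Completion and lateness:
  J2: C=7, d=14, L=7-14=-7
  J1: C=21, d=25, L=21-25=-4
  J3: C=28, d=37, L=28-37=-9
  J5: C=36, d=48, L=36-48=-12
  J4: C=39, d=56, L=39-56=-17
Lmax = max(-7, -4, -9, -12, -17)
= -4


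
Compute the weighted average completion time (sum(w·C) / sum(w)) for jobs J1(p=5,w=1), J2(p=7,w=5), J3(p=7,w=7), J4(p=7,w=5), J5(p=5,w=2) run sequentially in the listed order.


Completion times:
  J1: C=5, w×C=1×5=5
  J2: C=12, w×C=5×12=60
  J3: C=19, w×C=7×19=133
  J4: C=26, w×C=5×26=130
  J5: C=31, w×C=2×31=62
Sum w×C = 390
Sum w = 20
Weighted avg = 390/20
= 19.50


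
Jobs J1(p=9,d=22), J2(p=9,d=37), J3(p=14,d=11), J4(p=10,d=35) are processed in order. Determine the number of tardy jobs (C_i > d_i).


Completion vs due date:
  J1: C=9, d=22 → on time
  J2: C=18, d=37 → on time
  J3: C=32, d=11 → TARDY
  J4: C=42, d=35 → TARDY
Tardy jobs: J3, J4
Count = 2


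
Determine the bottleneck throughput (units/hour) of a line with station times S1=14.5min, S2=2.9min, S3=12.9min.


Bottleneck = longest station time
Station times: [14.5, 2.9, 12.9]
Max = 14.5 min
Rate = 60 / 14.5
= 4.14 units/hour (bottleneck: 14.5min)


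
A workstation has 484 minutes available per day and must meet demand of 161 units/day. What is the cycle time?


Cycle time = available time / demand
= 484 / 161
= 3.01 min/unit


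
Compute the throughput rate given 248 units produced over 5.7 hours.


Throughput = units / time
= 248 / 5.7
= 43.5 units/hour


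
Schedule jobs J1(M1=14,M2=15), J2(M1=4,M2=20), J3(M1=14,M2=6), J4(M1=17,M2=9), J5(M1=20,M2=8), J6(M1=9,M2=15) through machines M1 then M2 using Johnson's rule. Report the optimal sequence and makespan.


Johnson's rule:
Group 1 (M1≤M2, sort by M1): ['J2', 'J6', 'J1']
Group 2 (M1>M2, sort desc M2): ['J4', 'J5', 'J3']
Sequence: J2 → J6 → J1 → J4 → J5 → J3
Makespan calculation:
  J2: M1 done=4, M2 done=24
  J6: M1 done=13, M2 done=39
  J1: M1 done=27, M2 done=54
  J4: M1 done=44, M2 done=63
  J5: M1 done=64, M2 done=72
  J3: M1 done=78, M2 done=84
= Sequence: J2 → J6 → J1 → J4 → J5 → J3, Makespan: 84


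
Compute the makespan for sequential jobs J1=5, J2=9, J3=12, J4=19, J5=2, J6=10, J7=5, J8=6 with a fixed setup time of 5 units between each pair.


Makespan = Σ processing + (n-1) × setup
= (5 + 9 + 12 + 19 + 2 + 10 + 5 + 6) + (8-1)×5
= 68 + 35
= 103 time units


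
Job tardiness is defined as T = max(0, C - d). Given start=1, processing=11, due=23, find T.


Completion = start + processing = 1 + 11 = 12
Tardiness = max(0, C - d) = max(0, 12 - 23)
= max(0, -11)
= 0


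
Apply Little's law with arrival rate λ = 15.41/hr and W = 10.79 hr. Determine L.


Little's law: L = λ × W
= 15.41 × 10.79
= 166.27


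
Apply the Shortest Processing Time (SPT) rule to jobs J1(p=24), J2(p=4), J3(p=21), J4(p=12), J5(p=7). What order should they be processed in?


SPT: sort by shortest processing time
  J2: p=4
  J5: p=7
  J4: p=12
  J3: p=21
  J1: p=24
Order: J2 → J5 → J4 → J3 → J1


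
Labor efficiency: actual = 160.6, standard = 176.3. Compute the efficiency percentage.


Efficiency = (actual / standard) × 100
= (160.6 / 176.3) × 100
= 91.1%


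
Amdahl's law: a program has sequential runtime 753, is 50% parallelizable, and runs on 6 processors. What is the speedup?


Amdahl's law: T_p = T × ((1-p) + p/N)
= 753 × ((1-0.5) + 0.5/6)
= 753 × (0.50 + 0.0833)
= 753 × 0.5833
= 439.25
Speedup = 753/439.25
= 1.71×


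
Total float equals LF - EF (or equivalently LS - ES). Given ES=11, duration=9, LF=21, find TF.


EF = ES + duration = 11 + 9 = 20
LS = LF - duration = 21 - 9 = 12
Total Float = LF - EF = 21 - 20
(or LS - ES = 12 - 11)
= 1


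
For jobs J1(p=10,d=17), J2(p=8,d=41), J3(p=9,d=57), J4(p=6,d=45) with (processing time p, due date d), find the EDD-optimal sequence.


EDD: sort by earliest due date
  J1: d=17, p=10
  J2: d=41, p=8
  J4: d=45, p=6
  J3: d=57, p=9
Order: J1 → J2 → J4 → J3


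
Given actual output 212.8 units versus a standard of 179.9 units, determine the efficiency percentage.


Efficiency = (actual / standard) × 100
= (212.8 / 179.9) × 100
= 118.3%


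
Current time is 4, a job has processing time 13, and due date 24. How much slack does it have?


Slack = due - current_time - processing
= 24 - 4 - 13
= 7


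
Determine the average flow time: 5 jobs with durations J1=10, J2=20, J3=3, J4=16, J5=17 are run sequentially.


Completion times:
  J1: completes at 10
  J2: completes at 30
  J3: completes at 33
  J4: completes at 49
  J5: completes at 66
Sum = 188
Average = 188/5
= 37.60


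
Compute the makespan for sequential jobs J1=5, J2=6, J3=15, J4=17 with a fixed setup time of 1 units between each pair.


Makespan = Σ processing + (n-1) × setup
= (5 + 6 + 15 + 17) + (4-1)×1
= 43 + 3
= 46 time units


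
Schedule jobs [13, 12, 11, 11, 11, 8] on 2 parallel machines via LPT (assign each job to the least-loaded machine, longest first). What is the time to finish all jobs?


Jobs (LPT sorted): [13, 12, 11, 11, 11, 8]
Machines: 2
  J=13 → Machine 1 (load: 0+13=13)
  J=12 → Machine 2 (load: 0+12=12)
  J=11 → Machine 2 (load: 12+11=23)
  J=11 → Machine 1 (load: 13+11=24)
  J=11 → Machine 2 (load: 23+11=34)
  J=8 → Machine 1 (load: 24+8=32)
Machine loads: [32, 34]
Makespan = max = 34 time units


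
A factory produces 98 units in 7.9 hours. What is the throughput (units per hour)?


Throughput = units / time
= 98 / 7.9
= 12.4 units/hour


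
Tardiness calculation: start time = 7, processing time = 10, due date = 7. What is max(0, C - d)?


Completion = start + processing = 7 + 10 = 17
Tardiness = max(0, C - d) = max(0, 17 - 7)
= max(0, 10)
= 10


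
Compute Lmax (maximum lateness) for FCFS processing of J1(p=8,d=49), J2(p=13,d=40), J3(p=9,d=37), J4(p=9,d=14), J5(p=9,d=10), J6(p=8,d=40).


Lateness per job (L = C - d):
  J1: C=8, d=49, L=-41
  J2: C=21, d=40, L=-19
  J3: C=30, d=37, L=-7
  J4: C=39, d=14, L=25
  J5: C=48, d=10, L=38
  J6: C=56, d=40, L=16
Lmax = max(-41, -19, -7, 25, 38, 16)
= 38


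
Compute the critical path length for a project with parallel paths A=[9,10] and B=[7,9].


Path A: 9 + 10 = 19
Path B: 7 + 9 = 16
Critical path = longest = max(19, 16)
= 19 (Path A)


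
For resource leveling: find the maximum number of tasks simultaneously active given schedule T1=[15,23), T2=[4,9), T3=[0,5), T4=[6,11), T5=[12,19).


Check each time point for overlaps:
  t=4: 2 tasks active (T2, T3)
Max concurrent = 2


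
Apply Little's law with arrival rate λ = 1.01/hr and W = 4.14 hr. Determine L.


Little's law: L = λ × W
= 1.01 × 4.14
= 4.18


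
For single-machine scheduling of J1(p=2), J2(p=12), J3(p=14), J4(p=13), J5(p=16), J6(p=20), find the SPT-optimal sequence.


SPT: sort by shortest processing time
  J1: p=2
  J2: p=12
  J4: p=13
  J3: p=14
  J5: p=16
  J6: p=20
Order: J1 → J2 → J4 → J3 → J5 → J6


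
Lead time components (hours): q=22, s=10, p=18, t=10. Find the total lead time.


Lead time = queue + setup + processing + transit
= 22 + 10 + 18 + 10
= 60 hours


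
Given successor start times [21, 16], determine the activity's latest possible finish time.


LF = min of all successor start times
Successors start at: [21, 16]
LF = min(21, 16)
= 16


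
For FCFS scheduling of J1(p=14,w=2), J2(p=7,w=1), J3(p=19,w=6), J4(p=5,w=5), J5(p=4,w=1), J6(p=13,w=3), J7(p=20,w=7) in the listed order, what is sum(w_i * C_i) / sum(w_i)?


Completion times:
  J1: C=14, w×C=2×14=28
  J2: C=21, w×C=1×21=21
  J3: C=40, w×C=6×40=240
  J4: C=45, w×C=5×45=225
  J5: C=49, w×C=1×49=49
  J6: C=62, w×C=3×62=186
  J7: C=82, w×C=7×82=574
Sum w×C = 1323
Sum w = 25
Weighted avg = 1323/25
= 52.92


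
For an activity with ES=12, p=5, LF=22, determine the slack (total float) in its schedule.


EF = ES + duration = 12 + 5 = 17
LS = LF - duration = 22 - 5 = 17
Total Float = LF - EF = 22 - 17
(or LS - ES = 17 - 12)
= 5


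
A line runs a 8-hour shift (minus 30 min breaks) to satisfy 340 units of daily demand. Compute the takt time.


Available = 8×60 - 30 = 450 min
Takt time = 450 / 340
= 1.32 min/unit


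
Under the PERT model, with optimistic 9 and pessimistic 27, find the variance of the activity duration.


σ² = ((p - o) / 6)² = (p - o)² / 36
= (27 - 9)² / 36
= 18² / 36
= 324 / 36
= 9.0000


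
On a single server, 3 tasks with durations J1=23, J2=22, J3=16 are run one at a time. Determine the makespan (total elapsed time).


Sequential makespan: sum all processing times
= 23 + 22 + 16
= 61 time units


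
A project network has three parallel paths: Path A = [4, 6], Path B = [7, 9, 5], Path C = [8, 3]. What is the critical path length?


Path A: 4 + 6 = 10
Path B: 7 + 9 + 5 = 21
Path C: 8 + 3 = 11
Critical path = longest = max(10, 21, 11)
= 21 (Path B)


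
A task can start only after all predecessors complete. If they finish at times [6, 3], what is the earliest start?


ES = max of all predecessor completion times
Predecessors: [6, 3]
ES = max(6, 3)
= 6


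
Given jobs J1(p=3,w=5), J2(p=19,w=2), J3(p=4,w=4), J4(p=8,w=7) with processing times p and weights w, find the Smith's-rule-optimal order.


WSPT (Smith's rule): sort by p/w ascending
  J1: p/w = 3/5 = 0.600
  J3: p/w = 4/4 = 1.000
  J4: p/w = 8/7 = 1.143
  J2: p/w = 19/2 = 9.500
Order: J1 → J3 → J4 → J2


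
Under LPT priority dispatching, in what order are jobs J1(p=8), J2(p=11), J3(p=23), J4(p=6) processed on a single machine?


LPT: sort by longest processing time first
  J3: p=23
  J2: p=11
  J1: p=8
  J4: p=6
Order: J3 → J2 → J1 → J4


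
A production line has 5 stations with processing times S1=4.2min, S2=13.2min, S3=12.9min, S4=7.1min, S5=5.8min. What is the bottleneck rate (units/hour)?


Bottleneck = longest station time
Station times: [4.2, 13.2, 12.9, 7.1, 5.8]
Max = 13.2 min
Rate = 60 / 13.2
= 4.55 units/hour (bottleneck: 13.2min)


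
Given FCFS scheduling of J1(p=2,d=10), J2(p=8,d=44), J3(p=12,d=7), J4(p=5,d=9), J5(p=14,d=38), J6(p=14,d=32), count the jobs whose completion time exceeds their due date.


Completion vs due date:
  J1: C=2, d=10 → on time
  J2: C=10, d=44 → on time
  J3: C=22, d=7 → TARDY
  J4: C=27, d=9 → TARDY
  J5: C=41, d=38 → TARDY
  J6: C=55, d=32 → TARDY
Tardy jobs: J3, J4, J5, J6
Count = 4


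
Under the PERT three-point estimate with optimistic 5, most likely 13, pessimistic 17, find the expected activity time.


te = (o + 4m + p) / 6
= (5 + 4×13 + 17) / 6
= (5 + 52 + 17) / 6
= 74 / 6
= 12.33


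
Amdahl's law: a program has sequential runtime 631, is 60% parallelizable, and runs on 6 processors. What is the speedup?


Amdahl's law: T_p = T × ((1-p) + p/N)
= 631 × ((1-0.6) + 0.6/6)
= 631 × (0.40 + 0.1000)
= 631 × 0.5000
= 315.50
Speedup = 631/315.50
= 2.00×


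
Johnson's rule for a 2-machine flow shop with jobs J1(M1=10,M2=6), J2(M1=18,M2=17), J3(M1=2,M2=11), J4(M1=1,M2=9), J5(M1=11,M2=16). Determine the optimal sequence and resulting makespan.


Johnson's rule:
Group 1 (M1≤M2, sort by M1): ['J4', 'J3', 'J5']
Group 2 (M1>M2, sort desc M2): ['J2', 'J1']
Sequence: J4 → J3 → J5 → J2 → J1
Makespan calculation:
  J4: M1 done=1, M2 done=10
  J3: M1 done=3, M2 done=21
  J5: M1 done=14, M2 done=37
  J2: M1 done=32, M2 done=54
  J1: M1 done=42, M2 done=60
= Sequence: J4 → J3 → J5 → J2 → J1, Makespan: 60


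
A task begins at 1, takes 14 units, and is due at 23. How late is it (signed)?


Completion = 1 + 14 = 15
Lateness = C - d = 15 - 23
= -8


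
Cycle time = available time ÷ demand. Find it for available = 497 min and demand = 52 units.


Cycle time = available time / demand
= 497 / 52
= 9.56 min/unit


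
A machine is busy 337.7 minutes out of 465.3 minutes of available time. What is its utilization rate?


Utilization = busy / total × 100
= 337.7 / 465.3 × 100
= 72.6%


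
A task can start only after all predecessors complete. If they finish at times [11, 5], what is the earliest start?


ES = max of all predecessor completion times
Predecessors: [11, 5]
ES = max(11, 5)
= 11


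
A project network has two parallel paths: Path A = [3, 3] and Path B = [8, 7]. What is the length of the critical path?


Path A: 3 + 3 = 6
Path B: 8 + 7 = 15
Critical path = longest = max(6, 15)
= 15 (Path B)


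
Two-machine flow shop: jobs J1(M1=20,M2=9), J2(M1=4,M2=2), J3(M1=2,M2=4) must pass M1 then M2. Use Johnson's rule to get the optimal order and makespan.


Johnson's rule:
Group 1 (M1≤M2, sort by M1): ['J3']
Group 2 (M1>M2, sort desc M2): ['J1', 'J2']
Sequence: J3 → J1 → J2
Makespan calculation:
  J3: M1 done=2, M2 done=6
  J1: M1 done=22, M2 done=31
  J2: M1 done=26, M2 done=33
= Sequence: J3 → J1 → J2, Makespan: 33


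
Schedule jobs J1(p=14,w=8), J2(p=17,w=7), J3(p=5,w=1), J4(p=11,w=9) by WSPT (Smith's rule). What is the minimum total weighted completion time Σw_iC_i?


WSPT order (by p/w): J4 → J1 → J2 → J3
  J4: C=11, w·C=9×11=99
  J1: C=25, w·C=8×25=200
  J2: C=42, w·C=7×42=294
  J3: C=47, w·C=1×47=47
Σ w·C = 640
= 640


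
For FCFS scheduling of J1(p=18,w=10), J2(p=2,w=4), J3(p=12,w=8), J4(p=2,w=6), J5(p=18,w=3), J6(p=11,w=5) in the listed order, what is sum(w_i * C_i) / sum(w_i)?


Completion times:
  J1: C=18, w×C=10×18=180
  J2: C=20, w×C=4×20=80
  J3: C=32, w×C=8×32=256
  J4: C=34, w×C=6×34=204
  J5: C=52, w×C=3×52=156
  J6: C=63, w×C=5×63=315
Sum w×C = 1191
Sum w = 36
Weighted avg = 1191/36
= 33.08


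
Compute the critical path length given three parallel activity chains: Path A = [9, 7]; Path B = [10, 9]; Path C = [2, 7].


Path A: 9 + 7 = 16
Path B: 10 + 9 = 19
Path C: 2 + 7 = 9
Critical path = longest = max(16, 19, 9)
= 19 (Path B)


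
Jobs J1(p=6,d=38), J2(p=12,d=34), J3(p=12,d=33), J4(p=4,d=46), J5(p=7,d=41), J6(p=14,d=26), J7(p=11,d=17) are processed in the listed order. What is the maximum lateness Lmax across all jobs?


Lateness per job (L = C - d):
  J1: C=6, d=38, L=-32
  J2: C=18, d=34, L=-16
  J3: C=30, d=33, L=-3
  J4: C=34, d=46, L=-12
  J5: C=41, d=41, L=0
  J6: C=55, d=26, L=29
  J7: C=66, d=17, L=49
Lmax = max(-32, -16, -3, -12, 0, 29, 49)
= 49


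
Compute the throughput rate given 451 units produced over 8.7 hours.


Throughput = units / time
= 451 / 8.7
= 51.8 units/hour


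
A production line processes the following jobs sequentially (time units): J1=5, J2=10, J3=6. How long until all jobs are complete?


Sequential makespan: sum all processing times
= 5 + 10 + 6
= 21 time units


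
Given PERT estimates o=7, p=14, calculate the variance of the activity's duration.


σ² = ((p - o) / 6)² = (p - o)² / 36
= (14 - 7)² / 36
= 7² / 36
= 49 / 36
= 1.3611


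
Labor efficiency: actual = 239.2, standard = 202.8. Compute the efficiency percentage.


Efficiency = (actual / standard) × 100
= (239.2 / 202.8) × 100
= 117.9%


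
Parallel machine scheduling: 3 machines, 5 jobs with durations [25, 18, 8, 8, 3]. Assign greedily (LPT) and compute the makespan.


Jobs (LPT sorted): [25, 18, 8, 8, 3]
Machines: 3
  J=25 → Machine 1 (load: 0+25=25)
  J=18 → Machine 2 (load: 0+18=18)
  J=8 → Machine 3 (load: 0+8=8)
  J=8 → Machine 3 (load: 8+8=16)
  J=3 → Machine 3 (load: 16+3=19)
Machine loads: [25, 18, 19]
Makespan = max = 25 time units


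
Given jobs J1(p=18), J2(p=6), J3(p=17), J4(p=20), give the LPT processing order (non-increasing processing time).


LPT: sort by longest processing time first
  J4: p=20
  J1: p=18
  J3: p=17
  J2: p=6
Order: J4 → J1 → J3 → J2


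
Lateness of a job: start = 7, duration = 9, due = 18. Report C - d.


Completion = 7 + 9 = 16
Lateness = C - d = 16 - 18
= -2


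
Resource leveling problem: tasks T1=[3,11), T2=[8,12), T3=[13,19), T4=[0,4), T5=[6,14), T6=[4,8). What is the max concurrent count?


Check each time point for overlaps:
  t=6: 3 tasks active (T1, T5, T6)
Max concurrent = 3


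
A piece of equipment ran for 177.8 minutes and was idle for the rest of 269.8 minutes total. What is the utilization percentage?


Utilization = busy / total × 100
= 177.8 / 269.8 × 100
= 65.9%


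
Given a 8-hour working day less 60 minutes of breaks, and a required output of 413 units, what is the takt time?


Available = 8×60 - 60 = 420 min
Takt time = 420 / 413
= 1.02 min/unit


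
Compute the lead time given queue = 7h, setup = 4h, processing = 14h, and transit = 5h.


Lead time = queue + setup + processing + transit
= 7 + 4 + 14 + 5
= 30 hours


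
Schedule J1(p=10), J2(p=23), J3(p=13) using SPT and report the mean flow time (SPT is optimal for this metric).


SPT order: J1 → J3 → J2
Completion times:
  J1: C=10
  J3: C=23
  J2: C=46
Sum = 79, n = 3
Mean flow = 79/3
= 26.33


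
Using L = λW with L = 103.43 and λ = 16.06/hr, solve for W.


Little's law: L = λW → W = L / λ
= 103.43 / 16.06
= 6.44 hours


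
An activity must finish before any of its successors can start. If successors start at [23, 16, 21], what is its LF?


LF = min of all successor start times
Successors start at: [23, 16, 21]
LF = min(23, 16, 21)
= 16


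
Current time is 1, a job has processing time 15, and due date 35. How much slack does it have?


Slack = due - current_time - processing
= 35 - 1 - 15
= 19


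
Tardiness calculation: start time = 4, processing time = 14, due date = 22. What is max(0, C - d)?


Completion = start + processing = 4 + 14 = 18
Tardiness = max(0, C - d) = max(0, 18 - 22)
= max(0, -4)
= 0


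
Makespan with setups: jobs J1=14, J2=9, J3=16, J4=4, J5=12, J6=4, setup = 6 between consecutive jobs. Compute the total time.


Makespan = Σ processing + (n-1) × setup
= (14 + 9 + 16 + 4 + 12 + 4) + (6-1)×6
= 59 + 30
= 89 time units


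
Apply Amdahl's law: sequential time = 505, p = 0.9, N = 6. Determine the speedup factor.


Amdahl's law: T_p = T × ((1-p) + p/N)
= 505 × ((1-0.9) + 0.9/6)
= 505 × (0.10 + 0.1500)
= 505 × 0.2500
= 126.25
Speedup = 505/126.25
= 4.00×


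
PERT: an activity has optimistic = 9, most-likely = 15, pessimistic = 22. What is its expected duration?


te = (o + 4m + p) / 6
= (9 + 4×15 + 22) / 6
= (9 + 60 + 22) / 6
= 91 / 6
= 15.17


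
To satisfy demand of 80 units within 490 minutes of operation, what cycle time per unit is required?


Cycle time = available time / demand
= 490 / 80
= 6.12 min/unit


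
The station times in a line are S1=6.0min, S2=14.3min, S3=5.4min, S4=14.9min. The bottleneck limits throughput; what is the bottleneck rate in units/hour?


Bottleneck = longest station time
Station times: [6.0, 14.3, 5.4, 14.9]
Max = 14.9 min
Rate = 60 / 14.9
= 4.03 units/hour (bottleneck: 14.9min)


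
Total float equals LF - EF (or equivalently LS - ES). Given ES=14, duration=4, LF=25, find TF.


EF = ES + duration = 14 + 4 = 18
LS = LF - duration = 25 - 4 = 21
Total Float = LF - EF = 25 - 18
(or LS - ES = 21 - 14)
= 7


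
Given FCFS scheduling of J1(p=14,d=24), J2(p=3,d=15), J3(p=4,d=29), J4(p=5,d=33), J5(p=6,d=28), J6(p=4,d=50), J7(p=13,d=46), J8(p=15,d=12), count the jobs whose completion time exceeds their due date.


Completion vs due date:
  J1: C=14, d=24 → on time
  J2: C=17, d=15 → TARDY
  J3: C=21, d=29 → on time
  J4: C=26, d=33 → on time
  J5: C=32, d=28 → TARDY
  J6: C=36, d=50 → on time
  J7: C=49, d=46 → TARDY
  J8: C=64, d=12 → TARDY
Tardy jobs: J2, J5, J7, J8
Count = 4


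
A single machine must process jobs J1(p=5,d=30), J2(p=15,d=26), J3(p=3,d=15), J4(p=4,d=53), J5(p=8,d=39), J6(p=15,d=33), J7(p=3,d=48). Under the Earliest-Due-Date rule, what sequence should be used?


EDD: sort by earliest due date
  J3: d=15, p=3
  J2: d=26, p=15
  J1: d=30, p=5
  J6: d=33, p=15
  J5: d=39, p=8
  J7: d=48, p=3
  J4: d=53, p=4
Order: J3 → J2 → J1 → J6 → J5 → J7 → J4
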